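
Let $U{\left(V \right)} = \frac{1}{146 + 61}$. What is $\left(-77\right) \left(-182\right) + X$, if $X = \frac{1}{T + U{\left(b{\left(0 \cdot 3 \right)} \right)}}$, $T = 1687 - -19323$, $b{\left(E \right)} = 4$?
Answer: $\frac{60947881201}{4349071} \approx 14014.0$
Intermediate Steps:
$T = 21010$ ($T = 1687 + 19323 = 21010$)
$U{\left(V \right)} = \frac{1}{207}$
$X = \frac{207}{4349071}$ ($X = \frac{1}{21010 + \frac{1}{207}} = \frac{1}{\frac{4349071}{207}} = \frac{207}{4349071} \approx 4.7596 \cdot 10^{-5}$)
$\left(-77\right) \left(-182\right) + X = \left(-77\right) \left(-182\right) + \frac{207}{4349071} = 14014 + \frac{207}{4349071} = \frac{60947881201}{4349071}$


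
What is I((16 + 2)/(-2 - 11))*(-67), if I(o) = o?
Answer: 1206/13 ≈ 92.769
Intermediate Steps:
I((16 + 2)/(-2 - 11))*(-67) = ((16 + 2)/(-2 - 11))*(-67) = (18/(-13))*(-67) = (18*(-1/13))*(-67) = -18/13*(-67) = 1206/13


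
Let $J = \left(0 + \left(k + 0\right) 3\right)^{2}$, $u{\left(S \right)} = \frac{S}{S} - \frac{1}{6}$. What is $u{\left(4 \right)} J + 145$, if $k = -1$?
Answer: $\frac{305}{2} \approx 152.5$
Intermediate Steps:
$u{\left(S \right)} = \frac{5}{6}$ ($u{\left(S \right)} = 1 - \frac{1}{6} = \frac{5}{6}$)
$J = 9$ ($J = \left(0 + \left(-1 + 0\right) 3\right)^{2} = \left(0 - 3\right)^{2} = \left(-3\right)^{2} = 9$)
$u{\left(4 \right)} J + 145 = \frac{5}{6} \cdot 9 + 145 = \frac{15}{2} + 145 = \frac{305}{2}$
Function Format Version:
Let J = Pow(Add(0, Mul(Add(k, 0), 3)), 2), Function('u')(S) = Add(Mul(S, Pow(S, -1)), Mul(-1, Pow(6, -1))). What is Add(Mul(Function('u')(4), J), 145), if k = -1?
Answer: Rational(305, 2) ≈ 152.50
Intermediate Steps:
Function('u')(S) = Rational(5, 6) (Function('u')(S) = Add(1, Mul(-1, Rational(1, 6))) = Add(1, Rational(-1, 6)) = Rational(5, 6))
J = 9 (J = Pow(Add(0, Mul(Add(-1, 0), 3)), 2) = Pow(Add(0, Mul(-1, 3)), 2) = Pow(Add(0, -3), 2) = Pow(-3, 2) = 9)
Add(Mul(Function('u')(4), J), 145) = Add(Mul(Rational(5, 6), 9), 145) = Add(Rational(15, 2), 145) = Rational(305, 2)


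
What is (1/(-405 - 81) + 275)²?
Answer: 17862055201/236196 ≈ 75624.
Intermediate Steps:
(1/(-405 - 81) + 275)² = (1/(-486) + 275)² = (-1/486 + 275)² = (133649/486)² = 17862055201/236196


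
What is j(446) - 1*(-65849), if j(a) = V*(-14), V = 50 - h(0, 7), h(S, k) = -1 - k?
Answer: 65037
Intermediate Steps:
V = 58 (V = 50 - (-1 - 1*7) = 50 - (-1 - 7) = 50 - 1*(-8) = 50 + 8 = 58)
j(a) = -812 (j(a) = 58*(-14) = -812)
j(446) - 1*(-65849) = -812 - 1*(-65849) = -812 + 65849 = 65037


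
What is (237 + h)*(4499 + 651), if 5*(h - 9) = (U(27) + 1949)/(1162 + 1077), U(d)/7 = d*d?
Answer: 2843852660/2239 ≈ 1.2701e+6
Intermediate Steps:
U(d) = 7*d² (U(d) = 7*(d*d) = 7*d²)
h = 107807/11195 (h = 9 + ((7*27² + 1949)/(1162 + 1077))/5 = 9 + ((7*729 + 1949)/2239)/5 = 9 + ((5103 + 1949)*(1/2239))/5 = 9 + (7052*(1/2239))/5 = 9 + (⅕)*(7052/2239) = 9 + 7052/11195 = 107807/11195 ≈ 9.6299)
(237 + h)*(4499 + 651) = (237 + 107807/11195)*(4499 + 651) = (2761022/11195)*5150 = 2843852660/2239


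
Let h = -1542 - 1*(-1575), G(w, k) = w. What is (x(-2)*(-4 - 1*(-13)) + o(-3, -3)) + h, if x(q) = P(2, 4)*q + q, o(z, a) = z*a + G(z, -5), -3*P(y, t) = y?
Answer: 33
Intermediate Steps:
P(y, t) = -y/3
o(z, a) = z + a*z (o(z, a) = z*a + z = a*z + z = z + a*z)
x(q) = q/3 (x(q) = (-1/3*2)*q + q = -2*q/3 + q = q/3)
h = 33 (h = -1542 + 1575 = 33)
(x(-2)*(-4 - 1*(-13)) + o(-3, -3)) + h = (((1/3)*(-2))*(-4 - 1*(-13)) - 3*(1 - 3)) + 33 = (-2*(-4 + 13)/3 - 3*(-2)) + 33 = (-2/3*9 + 6) + 33 = (-6 + 6) + 33 = 0 + 33 = 33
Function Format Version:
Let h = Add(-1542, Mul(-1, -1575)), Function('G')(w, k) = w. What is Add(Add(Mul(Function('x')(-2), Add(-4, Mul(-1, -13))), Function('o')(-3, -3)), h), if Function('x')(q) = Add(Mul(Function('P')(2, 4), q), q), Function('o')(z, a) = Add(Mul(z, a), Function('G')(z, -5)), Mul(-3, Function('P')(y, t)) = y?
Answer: 33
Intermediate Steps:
Function('P')(y, t) = Mul(Rational(-1, 3), y)
Function('o')(z, a) = Add(z, Mul(a, z)) (Function('o')(z, a) = Add(Mul(z, a), z) = Add(Mul(a, z), z) = Add(z, Mul(a, z)))
Function('x')(q) = Mul(Rational(1, 3), q) (Function('x')(q) = Add(Mul(Mul(Rational(-1, 3), 2), q), q) = Add(Mul(Rational(-2, 3), q), q) = Mul(Rational(1, 3), q))
h = 33 (h = Add(-1542, 1575) = 33)
Add(Add(Mul(Function('x')(-2), Add(-4, Mul(-1, -13))), Function('o')(-3, -3)), h) = Add(Add(Mul(Mul(Rational(1, 3), -2), Add(-4, Mul(-1, -13))), Mul(-3, Add(1, -3))), 33) = Add(Add(Mul(Rational(-2, 3), Add(-4, 13)), Mul(-3, -2)), 33) = Add(Add(Mul(Rational(-2, 3), 9), 6), 33) = Add(Add(-6, 6), 33) = Add(0, 33) = 33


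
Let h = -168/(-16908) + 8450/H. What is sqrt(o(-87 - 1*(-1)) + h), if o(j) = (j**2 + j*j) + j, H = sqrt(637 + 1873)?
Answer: sqrt(1839349608618112 + 421068173695*sqrt(2510))/353659 ≈ 121.96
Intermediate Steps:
H = sqrt(2510) ≈ 50.100
o(j) = j + 2*j**2 (o(j) = (j**2 + j**2) + j = 2*j**2 + j = j + 2*j**2)
h = 14/1409 + 845*sqrt(2510)/251 (h = -168/(-16908) + 8450/(sqrt(2510)) = -168*(-1/16908) + 8450*(sqrt(2510)/2510) = 14/1409 + 845*sqrt(2510)/251 ≈ 168.67)
sqrt(o(-87 - 1*(-1)) + h) = sqrt((-87 - 1*(-1))*(1 + 2*(-87 - 1*(-1))) + (14/1409 + 845*sqrt(2510)/251)) = sqrt((-87 + 1)*(1 + 2*(-87 + 1)) + (14/1409 + 845*sqrt(2510)/251)) = sqrt(-86*(1 + 2*(-86)) + (14/1409 + 845*sqrt(2510)/251)) = sqrt(-86*(1 - 172) + (14/1409 + 845*sqrt(2510)/251)) = sqrt(-86*(-171) + (14/1409 + 845*sqrt(2510)/251)) = sqrt(14706 + (14/1409 + 845*sqrt(2510)/251)) = sqrt(20720768/1409 + 845*sqrt(2510)/251)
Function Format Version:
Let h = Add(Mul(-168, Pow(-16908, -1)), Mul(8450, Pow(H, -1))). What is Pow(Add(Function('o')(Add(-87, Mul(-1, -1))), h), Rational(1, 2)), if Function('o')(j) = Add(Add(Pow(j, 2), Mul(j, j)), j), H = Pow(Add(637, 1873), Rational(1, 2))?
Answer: Mul(Rational(1, 353659), Pow(Add(1839349608618112, Mul(421068173695, Pow(2510, Rational(1, 2)))), Rational(1, 2))) ≈ 121.96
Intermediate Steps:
H = Pow(2510, Rational(1, 2)) ≈ 50.100
Function('o')(j) = Add(j, Mul(2, Pow(j, 2))) (Function('o')(j) = Add(Add(Pow(j, 2), Pow(j, 2)), j) = Add(Mul(2, Pow(j, 2)), j) = Add(j, Mul(2, Pow(j, 2))))
h = Add(Rational(14, 1409), Mul(Rational(845, 251), Pow(2510, Rational(1, 2)))) (h = Add(Mul(-168, Pow(-16908, -1)), Mul(8450, Pow(Pow(2510, Rational(1, 2)), -1))) = Add(Mul(-168, Rational(-1, 16908)), Mul(8450, Mul(Rational(1, 2510), Pow(2510, Rational(1, 2))))) = Add(Rational(14, 1409), Mul(Rational(845, 251), Pow(2510, Rational(1, 2)))) ≈ 168.67)
Pow(Add(Function('o')(Add(-87, Mul(-1, -1))), h), Rational(1, 2)) = Pow(Add(Mul(Add(-87, Mul(-1, -1)), Add(1, Mul(2, Add(-87, Mul(-1, -1))))), Add(Rational(14, 1409), Mul(Rational(845, 251), Pow(2510, Rational(1, 2))))), Rational(1, 2)) = Pow(Add(Mul(Add(-87, 1), Add(1, Mul(2, Add(-87, 1)))), Add(Rational(14, 1409), Mul(Rational(845, 251), Pow(2510, Rational(1, 2))))), Rational(1, 2)) = Pow(Add(Mul(-86, Add(1, Mul(2, -86))), Add(Rational(14, 1409), Mul(Rational(845, 251), Pow(2510, Rational(1, 2))))), Rational(1, 2)) = Pow(Add(Mul(-86, Add(1, -172)), Add(Rational(14, 1409), Mul(Rational(845, 251), Pow(2510, Rational(1, 2))))), Rational(1, 2)) = Pow(Add(Mul(-86, -171), Add(Rational(14, 1409), Mul(Rational(845, 251), Pow(2510, Rational(1, 2))))), Rational(1, 2)) = Pow(Add(14706, Add(Rational(14, 1409), Mul(Rational(845, 251), Pow(2510, Rational(1, 2))))), Rational(1, 2)) = Pow(Add(Rational(20720768, 1409), Mul(Rational(845, 251), Pow(2510, Rational(1, 2)))), Rational(1, 2))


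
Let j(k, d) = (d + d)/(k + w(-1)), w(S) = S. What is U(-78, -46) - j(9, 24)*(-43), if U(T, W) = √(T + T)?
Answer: 258 + 2*I*√39 ≈ 258.0 + 12.49*I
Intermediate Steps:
U(T, W) = √2*√T (U(T, W) = √(2*T) = √2*√T)
j(k, d) = 2*d/(-1 + k) (j(k, d) = (d + d)/(k - 1) = (2*d)/(-1 + k) = 2*d/(-1 + k))
U(-78, -46) - j(9, 24)*(-43) = √2*√(-78) - 2*24/(-1 + 9)*(-43) = √2*(I*√78) - 2*24/8*(-43) = 2*I*√39 - 2*24*(⅛)*(-43) = 2*I*√39 - 6*(-43) = 2*I*√39 - 1*(-258) = 2*I*√39 + 258 = 258 + 2*I*√39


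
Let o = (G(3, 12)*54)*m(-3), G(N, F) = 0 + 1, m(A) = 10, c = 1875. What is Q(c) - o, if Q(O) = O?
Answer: 1335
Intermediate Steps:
G(N, F) = 1
o = 540 (o = (1*54)*10 = 54*10 = 540)
Q(c) - o = 1875 - 1*540 = 1875 - 540 = 1335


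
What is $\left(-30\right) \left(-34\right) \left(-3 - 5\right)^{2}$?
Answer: $65280$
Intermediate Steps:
$\left(-30\right) \left(-34\right) \left(-3 - 5\right)^{2} = 1020 \left(-8\right)^{2} = 1020 \cdot 64 = 65280$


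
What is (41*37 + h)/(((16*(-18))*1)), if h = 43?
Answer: -65/12 ≈ -5.4167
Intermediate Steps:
(41*37 + h)/(((16*(-18))*1)) = (41*37 + 43)/(((16*(-18))*1)) = (1517 + 43)/((-288*1)) = 1560/(-288) = 1560*(-1/288) = -65/12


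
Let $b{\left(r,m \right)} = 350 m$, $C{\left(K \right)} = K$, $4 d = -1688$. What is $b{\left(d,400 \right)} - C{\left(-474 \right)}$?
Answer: $140474$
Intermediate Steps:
$d = -422$ ($d = \frac{1}{4} \left(-1688\right) = -422$)
$b{\left(d,400 \right)} - C{\left(-474 \right)} = 350 \cdot 400 - -474 = 140000 + 474 = 140474$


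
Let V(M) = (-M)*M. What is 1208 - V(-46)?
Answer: 3324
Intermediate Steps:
V(M) = -M²
1208 - V(-46) = 1208 - (-1)*(-46)² = 1208 - (-1)*2116 = 1208 - 1*(-2116) = 1208 + 2116 = 3324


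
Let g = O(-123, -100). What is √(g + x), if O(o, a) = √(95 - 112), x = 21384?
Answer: √(21384 + I*√17) ≈ 146.23 + 0.014*I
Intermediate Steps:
O(o, a) = I*√17 (O(o, a) = √(-17) = I*√17)
g = I*√17 ≈ 4.1231*I
√(g + x) = √(I*√17 + 21384) = √(21384 + I*√17)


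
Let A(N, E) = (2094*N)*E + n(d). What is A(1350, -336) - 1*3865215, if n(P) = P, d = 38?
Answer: -953703577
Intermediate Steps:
A(N, E) = 38 + 2094*E*N (A(N, E) = (2094*N)*E + 38 = 2094*E*N + 38 = 38 + 2094*E*N)
A(1350, -336) - 1*3865215 = (38 + 2094*(-336)*1350) - 1*3865215 = (38 - 949838400) - 3865215 = -949838362 - 3865215 = -953703577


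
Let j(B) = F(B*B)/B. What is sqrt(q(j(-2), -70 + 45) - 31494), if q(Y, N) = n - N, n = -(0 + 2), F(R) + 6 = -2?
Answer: I*sqrt(31471) ≈ 177.4*I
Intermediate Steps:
F(R) = -8 (F(R) = -6 - 2 = -8)
n = -2 (n = -1*2 = -2)
j(B) = -8/B
q(Y, N) = -2 - N
sqrt(q(j(-2), -70 + 45) - 31494) = sqrt((-2 - (-70 + 45)) - 31494) = sqrt((-2 - 1*(-25)) - 31494) = sqrt((-2 + 25) - 31494) = sqrt(23 - 31494) = sqrt(-31471) = I*sqrt(31471)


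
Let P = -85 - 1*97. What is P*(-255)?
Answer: 46410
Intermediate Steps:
P = -182 (P = -85 - 97 = -182)
P*(-255) = -182*(-255) = 46410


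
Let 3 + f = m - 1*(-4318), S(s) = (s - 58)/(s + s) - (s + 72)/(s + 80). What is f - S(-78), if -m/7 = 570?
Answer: 12524/39 ≈ 321.13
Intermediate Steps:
m = -3990 (m = -7*570 = -3990)
S(s) = (-58 + s)/(2*s) - (72 + s)/(80 + s) (S(s) = (-58 + s)/((2*s)) - (72 + s)/(80 + s) = (-58 + s)*(1/(2*s)) - (72 + s)/(80 + s) = (-58 + s)/(2*s) - (72 + s)/(80 + s))
f = 325 (f = -3 + (-3990 - 1*(-4318)) = -3 + (-3990 + 4318) = -3 + 328 = 325)
f - S(-78) = 325 - (-4640 - 1*(-78)² - 122*(-78))/(2*(-78)*(80 - 78)) = 325 - (-1)*(-4640 - 1*6084 + 9516)/(2*78*2) = 325 - (-1)*(-4640 - 6084 + 9516)/(2*78*2) = 325 - (-1)*(-1208)/(2*78*2) = 325 - 1*151/39 = 325 - 151/39 = 12524/39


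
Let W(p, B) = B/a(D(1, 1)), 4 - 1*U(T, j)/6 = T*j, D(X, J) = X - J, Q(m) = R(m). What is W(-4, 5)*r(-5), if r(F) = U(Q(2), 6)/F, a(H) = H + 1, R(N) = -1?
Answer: -60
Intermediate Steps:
Q(m) = -1
a(H) = 1 + H
U(T, j) = 24 - 6*T*j
W(p, B) = B (W(p, B) = B/(1 + (1 - 1*1)) = B/(1 + (1 - 1)) = B/(1 + 0) = B/1 = B*1 = B)
r(F) = 60/F (r(F) = (24 - 6*(-1)*6)/F = (24 + 36)/F = 60/F)
W(-4, 5)*r(-5) = 5*(60/(-5)) = 5*(60*(-⅕)) = 5*(-12) = -60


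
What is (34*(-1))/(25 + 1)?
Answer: -17/13 ≈ -1.3077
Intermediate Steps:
(34*(-1))/(25 + 1) = -34/26 = -34*1/26 = -17/13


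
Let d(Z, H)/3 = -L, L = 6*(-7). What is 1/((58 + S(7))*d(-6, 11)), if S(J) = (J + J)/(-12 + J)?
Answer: 5/34776 ≈ 0.00014378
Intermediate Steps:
S(J) = 2*J/(-12 + J) (S(J) = (2*J)/(-12 + J) = 2*J/(-12 + J))
L = -42
d(Z, H) = 126 (d(Z, H) = 3*(-1*(-42)) = 3*42 = 126)
1/((58 + S(7))*d(-6, 11)) = 1/((58 + 2*7/(-12 + 7))*126) = (1/126)/(58 + 2*7/(-5)) = (1/126)/(58 + 2*7*(-⅕)) = (1/126)/(58 - 14/5) = (1/126)/(276/5) = (5/276)*(1/126) = 5/34776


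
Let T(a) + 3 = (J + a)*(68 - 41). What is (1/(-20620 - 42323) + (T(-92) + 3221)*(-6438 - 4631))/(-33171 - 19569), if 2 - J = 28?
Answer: 4458982829/663922764 ≈ 6.7161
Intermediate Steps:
J = -26 (J = 2 - 1*28 = 2 - 28 = -26)
T(a) = -705 + 27*a (T(a) = -3 + (-26 + a)*(68 - 41) = -3 + (-26 + a)*27 = -3 + (-702 + 27*a) = -705 + 27*a)
(1/(-20620 - 42323) + (T(-92) + 3221)*(-6438 - 4631))/(-33171 - 19569) = (1/(-20620 - 42323) + ((-705 + 27*(-92)) + 3221)*(-6438 - 4631))/(-33171 - 19569) = (1/(-62943) + ((-705 - 2484) + 3221)*(-11069))/(-52740) = (-1/62943 + (-3189 + 3221)*(-11069))*(-1/52740) = (-1/62943 + 32*(-11069))*(-1/52740) = (-1/62943 - 354208)*(-1/52740) = -22294914145/62943*(-1/52740) = 4458982829/663922764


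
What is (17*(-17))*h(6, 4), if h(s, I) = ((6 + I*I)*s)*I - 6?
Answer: -150858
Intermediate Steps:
h(s, I) = -6 + I*s*(6 + I**2) (h(s, I) = ((6 + I**2)*s)*I - 6 = (s*(6 + I**2))*I - 6 = I*s*(6 + I**2) - 6 = -6 + I*s*(6 + I**2))
(17*(-17))*h(6, 4) = (17*(-17))*(-6 + 6*4**3 + 6*4*6) = -289*(-6 + 6*64 + 144) = -289*(-6 + 384 + 144) = -289*522 = -150858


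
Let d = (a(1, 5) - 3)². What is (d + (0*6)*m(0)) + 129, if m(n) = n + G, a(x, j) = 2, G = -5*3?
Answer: 130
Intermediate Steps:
G = -15
d = 1 (d = (2 - 3)² = (-1)² = 1)
m(n) = -15 + n (m(n) = n - 15 = -15 + n)
(d + (0*6)*m(0)) + 129 = (1 + (0*6)*(-15 + 0)) + 129 = (1 + 0*(-15)) + 129 = (1 + 0) + 129 = 1 + 129 = 130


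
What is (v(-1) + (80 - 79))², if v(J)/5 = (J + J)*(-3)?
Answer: 961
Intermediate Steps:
v(J) = -30*J (v(J) = 5*((J + J)*(-3)) = 5*((2*J)*(-3)) = 5*(-6*J) = -30*J)
(v(-1) + (80 - 79))² = (-30*(-1) + (80 - 79))² = (30 + 1)² = 31² = 961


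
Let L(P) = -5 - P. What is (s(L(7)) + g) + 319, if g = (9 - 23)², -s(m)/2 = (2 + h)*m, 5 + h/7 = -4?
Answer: -949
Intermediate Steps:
h = -63 (h = -35 + 7*(-4) = -35 - 28 = -63)
s(m) = 122*m (s(m) = -2*(2 - 63)*m = -(-122)*m = 122*m)
g = 196 (g = (-14)² = 196)
(s(L(7)) + g) + 319 = (122*(-5 - 1*7) + 196) + 319 = (122*(-5 - 7) + 196) + 319 = (122*(-12) + 196) + 319 = (-1464 + 196) + 319 = -1268 + 319 = -949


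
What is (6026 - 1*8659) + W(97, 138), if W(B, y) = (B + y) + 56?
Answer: -2342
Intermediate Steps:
W(B, y) = 56 + B + y
(6026 - 1*8659) + W(97, 138) = (6026 - 1*8659) + (56 + 97 + 138) = (6026 - 8659) + 291 = -2633 + 291 = -2342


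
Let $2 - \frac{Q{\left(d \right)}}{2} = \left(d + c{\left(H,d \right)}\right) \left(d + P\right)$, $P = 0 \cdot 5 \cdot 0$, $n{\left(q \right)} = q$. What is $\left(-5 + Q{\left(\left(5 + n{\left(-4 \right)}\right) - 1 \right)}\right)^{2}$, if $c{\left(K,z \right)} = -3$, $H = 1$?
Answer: $1$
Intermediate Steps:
$P = 0$ ($P = 0 \cdot 0 = 0$)
$Q{\left(d \right)} = 4 - 2 d \left(-3 + d\right)$ ($Q{\left(d \right)} = 4 - 2 \left(d - 3\right) \left(d + 0\right) = 4 - 2 \left(-3 + d\right) d = 4 - 2 d \left(-3 + d\right)$)
$\left(-5 + Q{\left(\left(5 + n{\left(-4 \right)}\right) - 1 \right)}\right)^{2} = \left(-5 + \left(4 - 2 \left(\left(5 - 4\right) - 1\right)^{2} + 6 \left(\left(5 - 4\right) - 1\right)\right)\right)^{2} = \left(-5 + \left(4 - 2 \left(1 - 1\right)^{2} + 6 \left(1 - 1\right)\right)\right)^{2} = \left(-5 + \left(4 - 2 \cdot 0^{2} + 6 \cdot 0\right)\right)^{2} = \left(-5 + \left(4 - 0 + 0\right)\right)^{2} = \left(-5 + \left(4 + 0 + 0\right)\right)^{2} = \left(-5 + 4\right)^{2} = \left(-1\right)^{2} = 1$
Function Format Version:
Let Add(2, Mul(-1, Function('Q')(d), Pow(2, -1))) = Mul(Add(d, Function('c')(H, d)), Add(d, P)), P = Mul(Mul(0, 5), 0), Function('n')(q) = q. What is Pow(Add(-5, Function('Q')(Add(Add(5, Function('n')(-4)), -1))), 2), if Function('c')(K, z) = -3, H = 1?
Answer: 1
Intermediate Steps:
P = 0 (P = Mul(0, 0) = 0)
Function('Q')(d) = Add(4, Mul(-2, d, Add(-3, d))) (Function('Q')(d) = Add(4, Mul(-2, Mul(Add(d, -3), Add(d, 0)))) = Add(4, Mul(-2, Mul(Add(-3, d), d))) = Add(4, Mul(-2, Mul(d, Add(-3, d)))) = Add(4, Mul(-2, d, Add(-3, d))))
Pow(Add(-5, Function('Q')(Add(Add(5, Function('n')(-4)), -1))), 2) = Pow(Add(-5, Add(4, Mul(-2, Pow(Add(Add(5, -4), -1), 2)), Mul(6, Add(Add(5, -4), -1)))), 2) = Pow(Add(-5, Add(4, Mul(-2, Pow(Add(1, -1), 2)), Mul(6, Add(1, -1)))), 2) = Pow(Add(-5, Add(4, Mul(-2, Pow(0, 2)), Mul(6, 0))), 2) = Pow(Add(-5, Add(4, Mul(-2, 0), 0)), 2) = Pow(Add(-5, Add(4, 0, 0)), 2) = Pow(Add(-5, 4), 2) = Pow(-1, 2) = 1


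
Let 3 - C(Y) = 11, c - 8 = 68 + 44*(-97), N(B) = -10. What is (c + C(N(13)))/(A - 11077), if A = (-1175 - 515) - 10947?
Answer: 2100/11857 ≈ 0.17711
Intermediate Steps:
c = -4192 (c = 8 + (68 + 44*(-97)) = 8 + (68 - 4268) = 8 - 4200 = -4192)
A = -12637 (A = -1690 - 10947 = -12637)
C(Y) = -8 (C(Y) = 3 - 1*11 = 3 - 11 = -8)
(c + C(N(13)))/(A - 11077) = (-4192 - 8)/(-12637 - 11077) = -4200/(-23714) = -4200*(-1/23714) = 2100/11857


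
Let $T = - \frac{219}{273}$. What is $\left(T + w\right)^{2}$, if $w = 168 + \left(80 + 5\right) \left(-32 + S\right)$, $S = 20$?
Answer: $\frac{6022536025}{8281} \approx 7.2727 \cdot 10^{5}$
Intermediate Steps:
$T = - \frac{73}{91}$ ($T = \left(-219\right) \frac{1}{273} = - \frac{73}{91} \approx -0.8022$)
$w = -852$ ($w = 168 + \left(80 + 5\right) \left(-32 + 20\right) = 168 + 85 \left(-12\right) = 168 - 1020 = -852$)
$\left(T + w\right)^{2} = \left(- \frac{73}{91} - 852\right)^{2} = \left(- \frac{77605}{91}\right)^{2} = \frac{6022536025}{8281}$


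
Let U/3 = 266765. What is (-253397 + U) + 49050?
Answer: 595948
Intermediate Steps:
U = 800295 (U = 3*266765 = 800295)
(-253397 + U) + 49050 = (-253397 + 800295) + 49050 = 546898 + 49050 = 595948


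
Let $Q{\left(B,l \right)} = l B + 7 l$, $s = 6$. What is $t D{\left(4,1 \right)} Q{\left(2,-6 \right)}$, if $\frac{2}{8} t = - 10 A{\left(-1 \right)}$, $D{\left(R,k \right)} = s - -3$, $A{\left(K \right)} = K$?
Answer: $-19440$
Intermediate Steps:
$D{\left(R,k \right)} = 9$ ($D{\left(R,k \right)} = 6 - -3 = 6 + 3 = 9$)
$Q{\left(B,l \right)} = 7 l + B l$ ($Q{\left(B,l \right)} = B l + 7 l = 7 l + B l$)
$t = 40$ ($t = 4 \left(\left(-10\right) \left(-1\right)\right) = 4 \cdot 10 = 40$)
$t D{\left(4,1 \right)} Q{\left(2,-6 \right)} = 40 \cdot 9 \left(- 6 \left(7 + 2\right)\right) = 360 \left(\left(-6\right) 9\right) = 360 \left(-54\right) = -19440$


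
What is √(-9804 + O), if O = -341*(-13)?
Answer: I*√5371 ≈ 73.287*I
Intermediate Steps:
O = 4433
√(-9804 + O) = √(-9804 + 4433) = √(-5371) = I*√5371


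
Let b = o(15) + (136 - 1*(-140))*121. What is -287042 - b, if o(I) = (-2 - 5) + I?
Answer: -320446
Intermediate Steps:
o(I) = -7 + I
b = 33404 (b = (-7 + 15) + (136 - 1*(-140))*121 = 8 + (136 + 140)*121 = 8 + 276*121 = 8 + 33396 = 33404)
-287042 - b = -287042 - 1*33404 = -287042 - 33404 = -320446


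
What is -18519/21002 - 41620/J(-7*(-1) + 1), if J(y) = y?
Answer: -54640712/10501 ≈ -5203.4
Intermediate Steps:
-18519/21002 - 41620/J(-7*(-1) + 1) = -18519/21002 - 41620/(-7*(-1) + 1) = -18519*1/21002 - 41620/(7 + 1) = -18519/21002 - 41620/8 = -18519/21002 - 41620*⅛ = -18519/21002 - 10405/2 = -54640712/10501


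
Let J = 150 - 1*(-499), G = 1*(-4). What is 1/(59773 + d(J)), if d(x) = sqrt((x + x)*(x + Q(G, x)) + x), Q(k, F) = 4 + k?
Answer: 59773/3571968478 - sqrt(843051)/3571968478 ≈ 1.6477e-5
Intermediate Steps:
G = -4
J = 649 (J = 150 + 499 = 649)
d(x) = sqrt(x + 2*x**2) (d(x) = sqrt((x + x)*(x + (4 - 4)) + x) = sqrt((2*x)*(x + 0) + x) = sqrt((2*x)*x + x) = sqrt(2*x**2 + x) = sqrt(x + 2*x**2))
1/(59773 + d(J)) = 1/(59773 + sqrt(649*(1 + 2*649))) = 1/(59773 + sqrt(649*(1 + 1298))) = 1/(59773 + sqrt(649*1299)) = 1/(59773 + sqrt(843051))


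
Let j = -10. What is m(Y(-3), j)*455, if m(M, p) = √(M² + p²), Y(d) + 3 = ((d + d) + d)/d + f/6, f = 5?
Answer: 2275*√145/6 ≈ 4565.8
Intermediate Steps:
Y(d) = ⅚ (Y(d) = -3 + (((d + d) + d)/d + 5/6) = -3 + ((2*d + d)/d + 5*(⅙)) = -3 + ((3*d)/d + ⅚) = -3 + (3 + ⅚) = -3 + 23/6 = ⅚)
m(Y(-3), j)*455 = √((⅚)² + (-10)²)*455 = √(25/36 + 100)*455 = √(3625/36)*455 = (5*√145/6)*455 = 2275*√145/6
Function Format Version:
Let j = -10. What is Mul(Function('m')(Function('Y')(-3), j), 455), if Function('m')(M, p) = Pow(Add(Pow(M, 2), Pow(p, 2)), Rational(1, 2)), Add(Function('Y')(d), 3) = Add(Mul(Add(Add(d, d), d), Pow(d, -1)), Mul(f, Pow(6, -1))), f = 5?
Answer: Mul(Rational(2275, 6), Pow(145, Rational(1, 2))) ≈ 4565.8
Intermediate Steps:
Function('Y')(d) = Rational(5, 6) (Function('Y')(d) = Add(-3, Add(Mul(Add(Add(d, d), d), Pow(d, -1)), Mul(5, Pow(6, -1)))) = Add(-3, Add(Mul(Add(Mul(2, d), d), Pow(d, -1)), Mul(5, Rational(1, 6)))) = Add(-3, Add(Mul(Mul(3, d), Pow(d, -1)), Rational(5, 6))) = Add(-3, Add(3, Rational(5, 6))) = Add(-3, Rational(23, 6)) = Rational(5, 6))
Mul(Function('m')(Function('Y')(-3), j), 455) = Mul(Pow(Add(Pow(Rational(5, 6), 2), Pow(-10, 2)), Rational(1, 2)), 455) = Mul(Pow(Add(Rational(25, 36), 100), Rational(1, 2)), 455) = Mul(Pow(Rational(3625, 36), Rational(1, 2)), 455) = Mul(Mul(Rational(5, 6), Pow(145, Rational(1, 2))), 455) = Mul(Rational(2275, 6), Pow(145, Rational(1, 2)))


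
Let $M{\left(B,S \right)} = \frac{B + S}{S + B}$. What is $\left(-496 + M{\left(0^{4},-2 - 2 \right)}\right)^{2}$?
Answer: $245025$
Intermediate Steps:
$M{\left(B,S \right)} = 1$ ($M{\left(B,S \right)} = \frac{B + S}{B + S} = 1$)
$\left(-496 + M{\left(0^{4},-2 - 2 \right)}\right)^{2} = \left(-496 + 1\right)^{2} = \left(-495\right)^{2} = 245025$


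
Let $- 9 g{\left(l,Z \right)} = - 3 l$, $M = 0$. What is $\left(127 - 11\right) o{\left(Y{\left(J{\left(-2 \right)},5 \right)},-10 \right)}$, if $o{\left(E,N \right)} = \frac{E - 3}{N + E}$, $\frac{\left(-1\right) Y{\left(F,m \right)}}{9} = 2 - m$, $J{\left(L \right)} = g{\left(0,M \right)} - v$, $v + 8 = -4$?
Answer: $\frac{2784}{17} \approx 163.76$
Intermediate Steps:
$g{\left(l,Z \right)} = \frac{l}{3}$ ($g{\left(l,Z \right)} = - \frac{\left(-3\right) l}{9} = \frac{l}{3}$)
$v = -12$ ($v = -8 - 4 = -12$)
$J{\left(L \right)} = 12$ ($J{\left(L \right)} = \frac{1}{3} \cdot 0 - -12 = 0 + 12 = 12$)
$Y{\left(F,m \right)} = -18 + 9 m$ ($Y{\left(F,m \right)} = - 9 \left(2 - m\right) = -18 + 9 m$)
$o{\left(E,N \right)} = \frac{-3 + E}{E + N}$
$\left(127 - 11\right) o{\left(Y{\left(J{\left(-2 \right)},5 \right)},-10 \right)} = \left(127 - 11\right) \frac{-3 + \left(-18 + 9 \cdot 5\right)}{\left(-18 + 9 \cdot 5\right) - 10} = 116 \frac{-3 + \left(-18 + 45\right)}{\left(-18 + 45\right) - 10} = 116 \frac{-3 + 27}{27 - 10} = 116 \cdot \frac{1}{17} \cdot 24 = 116 \cdot \frac{24}{17} = \frac{2784}{17}$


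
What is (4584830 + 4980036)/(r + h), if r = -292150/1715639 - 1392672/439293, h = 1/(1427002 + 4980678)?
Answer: -15397089823517472019409920/5377456904136902071 ≈ -2.8633e+6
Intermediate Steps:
h = 1/6407680 ≈ 1.5606e-7
r = -839220615786/251222734409 (r = -292150*1/1715639 - 1392672*1/439293 = -292150/1715639 - 464224/146431 = -839220615786/251222734409 ≈ -3.3405)
(4584830 + 4980036)/(r + h) = (4584830 + 4980036)/(-839220615786/251222734409 + 1/6407680) = 9564866/(-5377456904136902071/1609754890817861120) = 9564866*(-1609754890817861120/5377456904136902071) = -15397089823517472019409920/5377456904136902071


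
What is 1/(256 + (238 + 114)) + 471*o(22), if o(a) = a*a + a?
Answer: 144902209/608 ≈ 2.3833e+5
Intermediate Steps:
o(a) = a + a**2 (o(a) = a**2 + a = a + a**2)
1/(256 + (238 + 114)) + 471*o(22) = 1/(256 + (238 + 114)) + 471*(22*(1 + 22)) = 1/(256 + 352) + 471*(22*23) = 1/608 + 471*506 = 1/608 + 238326 = 144902209/608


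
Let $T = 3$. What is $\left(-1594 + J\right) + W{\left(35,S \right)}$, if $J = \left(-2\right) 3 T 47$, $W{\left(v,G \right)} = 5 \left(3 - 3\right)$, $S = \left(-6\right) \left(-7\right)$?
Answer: $-2440$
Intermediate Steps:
$S = 42$
$W{\left(v,G \right)} = 0$ ($W{\left(v,G \right)} = 5 \cdot 0 = 0$)
$J = -846$ ($J = \left(-2\right) 3 \cdot 3 \cdot 47 = \left(-6\right) 3 \cdot 47 = \left(-18\right) 47 = -846$)
$\left(-1594 + J\right) + W{\left(35,S \right)} = \left(-1594 - 846\right) + 0 = -2440 + 0 = -2440$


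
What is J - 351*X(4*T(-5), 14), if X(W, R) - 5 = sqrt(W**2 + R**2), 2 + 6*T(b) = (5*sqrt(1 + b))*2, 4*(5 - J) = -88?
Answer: -1728 - 234*sqrt(45 - 80*I) ≈ -3663.2 + 1131.8*I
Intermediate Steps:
J = 27 (J = 5 - 1/4*(-88) = 5 + 22 = 27)
T(b) = -1/3 + 5*sqrt(1 + b)/3 (T(b) = -1/3 + ((5*sqrt(1 + b))*2)/6 = -1/3 + (10*sqrt(1 + b))/6 = -1/3 + 5*sqrt(1 + b)/3)
X(W, R) = 5 + sqrt(R**2 + W**2) (X(W, R) = 5 + sqrt(W**2 + R**2) = 5 + sqrt(R**2 + W**2))
J - 351*X(4*T(-5), 14) = 27 - 351*(5 + sqrt(14**2 + (4*(-1/3 + 5*sqrt(1 - 5)/3))**2)) = 27 - 351*(5 + sqrt(196 + (4*(-1/3 + 5*sqrt(-4)/3))**2)) = 27 - 351*(5 + sqrt(196 + (4*(-1/3 + 5*(2*I)/3))**2)) = 27 - 351*(5 + sqrt(196 + (4*(-1/3 + 10*I/3))**2)) = 27 - 351*(5 + sqrt(196 + (-4/3 + 40*I/3)**2)) = 27 + (-1755 - 351*sqrt(196 + (-4/3 + 40*I/3)**2)) = -1728 - 351*sqrt(196 + (-4/3 + 40*I/3)**2)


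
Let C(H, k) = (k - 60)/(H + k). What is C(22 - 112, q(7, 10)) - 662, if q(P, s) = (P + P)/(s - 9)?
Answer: -25133/38 ≈ -661.39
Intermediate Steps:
q(P, s) = 2*P/(-9 + s) (q(P, s) = (2*P)/(-9 + s) = 2*P/(-9 + s))
C(H, k) = (-60 + k)/(H + k)
C(22 - 112, q(7, 10)) - 662 = (-60 + 2*7/(-9 + 10))/((22 - 112) + 2*7/(-9 + 10)) - 662 = (-60 + 2*7/1)/(-90 + 2*7/1) - 662 = (-60 + 2*7*1)/(-90 + 2*7*1) - 662 = (-60 + 14)/(-90 + 14) - 662 = -46/(-76) - 662 = -1/76*(-46) - 662 = 23/38 - 662 = -25133/38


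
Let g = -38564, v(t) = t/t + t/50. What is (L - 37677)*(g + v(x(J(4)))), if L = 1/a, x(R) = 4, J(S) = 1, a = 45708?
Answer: 332053795980599/228540 ≈ 1.4529e+9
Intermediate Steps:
v(t) = 1 + t/50 (v(t) = 1 + t*(1/50) = 1 + t/50)
L = 1/45708 ≈ 2.1878e-5
(L - 37677)*(g + v(x(J(4)))) = (1/45708 - 37677)*(-38564 + (1 + (1/50)*4)) = -1722140315*(-38564 + (1 + 2/25))/45708 = -1722140315*(-38564 + 27/25)/45708 = -1722140315/45708*(-964073/25) = 332053795980599/228540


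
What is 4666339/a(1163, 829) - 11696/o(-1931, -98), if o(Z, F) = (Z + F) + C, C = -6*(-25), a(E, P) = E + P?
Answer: 8791349413/3742968 ≈ 2348.8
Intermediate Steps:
C = 150
o(Z, F) = 150 + F + Z (o(Z, F) = (Z + F) + 150 = (F + Z) + 150 = 150 + F + Z)
4666339/a(1163, 829) - 11696/o(-1931, -98) = 4666339/(1163 + 829) - 11696/(150 - 98 - 1931) = 4666339/1992 - 11696/(-1879) = 4666339*(1/1992) - 11696*(-1/1879) = 4666339/1992 + 11696/1879 = 8791349413/3742968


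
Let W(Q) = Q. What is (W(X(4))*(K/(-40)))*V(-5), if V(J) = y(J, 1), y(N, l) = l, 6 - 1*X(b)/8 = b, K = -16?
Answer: 32/5 ≈ 6.4000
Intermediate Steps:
X(b) = 48 - 8*b
V(J) = 1
(W(X(4))*(K/(-40)))*V(-5) = ((48 - 8*4)*(-16/(-40)))*1 = ((48 - 32)*(-16*(-1/40)))*1 = (16*(2/5))*1 = (32/5)*1 = 32/5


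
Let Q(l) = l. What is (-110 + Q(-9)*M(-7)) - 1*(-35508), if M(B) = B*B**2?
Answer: 38485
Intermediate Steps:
M(B) = B**3
(-110 + Q(-9)*M(-7)) - 1*(-35508) = (-110 - 9*(-7)**3) - 1*(-35508) = (-110 - 9*(-343)) + 35508 = (-110 + 3087) + 35508 = 2977 + 35508 = 38485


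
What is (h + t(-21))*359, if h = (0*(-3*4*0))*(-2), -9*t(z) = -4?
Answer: 1436/9 ≈ 159.56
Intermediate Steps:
t(z) = 4/9 (t(z) = -1/9*(-4) = 4/9)
h = 0 (h = (0*(-12*0))*(-2) = (0*0)*(-2) = 0*(-2) = 0)
(h + t(-21))*359 = (0 + 4/9)*359 = (4/9)*359 = 1436/9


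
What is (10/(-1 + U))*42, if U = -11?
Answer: -35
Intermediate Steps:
(10/(-1 + U))*42 = (10/(-1 - 11))*42 = (10/(-12))*42 = (10*(-1/12))*42 = -⅚*42 = -35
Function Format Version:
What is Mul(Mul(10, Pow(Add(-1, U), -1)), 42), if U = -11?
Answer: -35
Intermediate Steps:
Mul(Mul(10, Pow(Add(-1, U), -1)), 42) = Mul(Mul(10, Pow(Add(-1, -11), -1)), 42) = Mul(Mul(10, Pow(-12, -1)), 42) = Mul(Mul(10, Rational(-1, 12)), 42) = Mul(Rational(-5, 6), 42) = -35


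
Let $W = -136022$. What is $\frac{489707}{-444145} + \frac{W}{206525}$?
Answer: $- \frac{32310045873}{18345409225} \approx -1.7612$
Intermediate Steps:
$\frac{489707}{-444145} + \frac{W}{206525} = \frac{489707}{-444145} - \frac{136022}{206525} = 489707 \left(- \frac{1}{444145}\right) - \frac{136022}{206525} = - \frac{489707}{444145} - \frac{136022}{206525} = - \frac{32310045873}{18345409225}$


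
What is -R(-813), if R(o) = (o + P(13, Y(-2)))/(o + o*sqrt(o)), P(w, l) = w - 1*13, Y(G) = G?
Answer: I/(sqrt(813) - I) ≈ -0.0012285 + 0.035028*I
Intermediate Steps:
P(w, l) = -13 + w (P(w, l) = w - 13 = -13 + w)
R(o) = o/(o + o**(3/2)) (R(o) = (o + (-13 + 13))/(o + o*sqrt(o)) = (o + 0)/(o + o**(3/2)) = o/(o + o**(3/2)))
-R(-813) = -(-813)/(-813 + (-813)**(3/2)) = -(-813)/(-813 - 813*I*sqrt(813)) = 813/(-813 - 813*I*sqrt(813))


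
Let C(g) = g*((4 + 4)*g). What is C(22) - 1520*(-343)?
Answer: 525232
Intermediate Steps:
C(g) = 8*g² (C(g) = g*(8*g) = 8*g²)
C(22) - 1520*(-343) = 8*22² - 1520*(-343) = 8*484 + 521360 = 3872 + 521360 = 525232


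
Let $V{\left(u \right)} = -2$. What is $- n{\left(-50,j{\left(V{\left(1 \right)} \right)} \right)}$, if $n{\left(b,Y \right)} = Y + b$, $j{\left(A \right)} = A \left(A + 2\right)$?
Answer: $50$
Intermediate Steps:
$j{\left(A \right)} = A \left(2 + A\right)$
$- n{\left(-50,j{\left(V{\left(1 \right)} \right)} \right)} = - (- 2 \left(2 - 2\right) - 50) = - (\left(-2\right) 0 - 50) = - (0 - 50) = \left(-1\right) \left(-50\right) = 50$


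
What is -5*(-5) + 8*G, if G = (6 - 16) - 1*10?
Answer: -135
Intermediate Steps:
G = -20 (G = -10 - 10 = -20)
-5*(-5) + 8*G = -5*(-5) + 8*(-20) = 25 - 160 = -135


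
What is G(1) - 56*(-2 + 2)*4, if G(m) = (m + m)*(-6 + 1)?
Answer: -10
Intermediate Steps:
G(m) = -10*m (G(m) = (2*m)*(-5) = -10*m)
G(1) - 56*(-2 + 2)*4 = -10*1 - 56*(-2 + 2)*4 = -10 - 0*4 = -10 - 56*0 = -10 + 0 = -10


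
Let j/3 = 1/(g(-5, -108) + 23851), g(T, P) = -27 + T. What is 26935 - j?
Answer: 641564762/23819 ≈ 26935.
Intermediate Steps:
j = 3/23819 (j = 3/((-27 - 5) + 23851) = 3/(-32 + 23851) = 3/23819 ≈ 0.00012595)
26935 - j = 26935 - 1*3/23819 = 26935 - 3/23819 = 641564762/23819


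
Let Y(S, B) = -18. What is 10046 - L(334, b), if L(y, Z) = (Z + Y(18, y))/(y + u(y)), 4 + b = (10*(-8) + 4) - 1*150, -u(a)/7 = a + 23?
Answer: 21749342/2165 ≈ 10046.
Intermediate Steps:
u(a) = -161 - 7*a (u(a) = -7*(a + 23) = -7*(23 + a) = -161 - 7*a)
b = -230 (b = -4 + ((10*(-8) + 4) - 1*150) = -4 + ((-80 + 4) - 150) = -4 + (-76 - 150) = -4 - 226 = -230)
L(y, Z) = (-18 + Z)/(-161 - 6*y) (L(y, Z) = (Z - 18)/(y + (-161 - 7*y)) = (-18 + Z)/(-161 - 6*y))
10046 - L(334, b) = 10046 - (18 - 1*(-230))/(161 + 6*334) = 10046 - (18 + 230)/(161 + 2004) = 10046 - 248/2165 = 21749342/2165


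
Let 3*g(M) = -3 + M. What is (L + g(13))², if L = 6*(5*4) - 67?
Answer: 28561/9 ≈ 3173.4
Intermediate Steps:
g(M) = -1 + M/3 (g(M) = (-3 + M)/3 = -1 + M/3)
L = 53 (L = 6*20 - 67 = 120 - 67 = 53)
(L + g(13))² = (53 + (-1 + (⅓)*13))² = (53 + (-1 + 13/3))² = (53 + 10/3)² = (169/3)² = 28561/9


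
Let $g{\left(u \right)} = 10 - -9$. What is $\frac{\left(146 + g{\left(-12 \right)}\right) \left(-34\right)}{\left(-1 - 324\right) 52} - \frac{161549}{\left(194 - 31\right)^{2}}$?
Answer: $- \frac{258112601}{44901610} \approx -5.7484$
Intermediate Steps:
$g{\left(u \right)} = 19$ ($g{\left(u \right)} = 10 + 9 = 19$)
$\frac{\left(146 + g{\left(-12 \right)}\right) \left(-34\right)}{\left(-1 - 324\right) 52} - \frac{161549}{\left(194 - 31\right)^{2}} = \frac{\left(146 + 19\right) \left(-34\right)}{\left(-1 - 324\right) 52} - \frac{161549}{\left(194 - 31\right)^{2}} = \frac{165 \left(-34\right)}{\left(-325\right) 52} - \frac{161549}{163^{2}} = - \frac{5610}{-16900} - \frac{161549}{26569} = \left(-5610\right) \left(- \frac{1}{16900}\right) - \frac{161549}{26569} = \frac{561}{1690} - \frac{161549}{26569} = - \frac{258112601}{44901610}$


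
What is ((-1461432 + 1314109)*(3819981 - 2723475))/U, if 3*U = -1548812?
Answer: 242310830157/774406 ≈ 3.1290e+5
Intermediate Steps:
U = -1548812/3 (U = (⅓)*(-1548812) = -1548812/3 ≈ -5.1627e+5)
((-1461432 + 1314109)*(3819981 - 2723475))/U = ((-1461432 + 1314109)*(3819981 - 2723475))/(-1548812/3) = -147323*1096506*(-3/1548812) = -161540553438*(-3/1548812) = 242310830157/774406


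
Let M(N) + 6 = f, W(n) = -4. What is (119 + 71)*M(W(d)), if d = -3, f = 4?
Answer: -380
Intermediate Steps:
M(N) = -2 (M(N) = -6 + 4 = -2)
(119 + 71)*M(W(d)) = (119 + 71)*(-2) = 190*(-2) = -380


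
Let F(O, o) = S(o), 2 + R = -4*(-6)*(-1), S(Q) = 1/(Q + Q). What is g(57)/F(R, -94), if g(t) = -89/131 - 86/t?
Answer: 3071732/7467 ≈ 411.37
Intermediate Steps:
S(Q) = 1/(2*Q)
g(t) = -89/131 - 86/t (g(t) = -89*1/131 - 86/t = -89/131 - 86/t)
R = -26 (R = -2 - 4*(-6)*(-1) = -2 + 24*(-1) = -2 - 24 = -26)
F(O, o) = 1/(2*o)
g(57)/F(R, -94) = (-89/131 - 86/57)/(((½)/(-94))) = (-89/131 - 86*1/57)/(((½)*(-1/94))) = (-89/131 - 86/57)/(-1/188) = -16339/7467*(-188) = 3071732/7467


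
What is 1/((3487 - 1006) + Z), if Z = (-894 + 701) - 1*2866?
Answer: -1/578 ≈ -0.0017301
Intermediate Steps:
Z = -3059 (Z = -193 - 2866 = -3059)
1/((3487 - 1006) + Z) = 1/((3487 - 1006) - 3059) = 1/(2481 - 3059) = 1/(-578) = -1/578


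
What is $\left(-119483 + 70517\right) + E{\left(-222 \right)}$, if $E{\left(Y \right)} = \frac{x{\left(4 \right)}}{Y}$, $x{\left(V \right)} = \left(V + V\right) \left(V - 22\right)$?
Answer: $- \frac{1811718}{37} \approx -48965.0$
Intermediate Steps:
$x{\left(V \right)} = 2 V \left(-22 + V\right)$
$E{\left(Y \right)} = - \frac{144}{Y}$ ($E{\left(Y \right)} = \frac{2 \cdot 4 \left(-22 + 4\right)}{Y} = \frac{2 \cdot 4 \left(-18\right)}{Y} = - \frac{144}{Y}$)
$\left(-119483 + 70517\right) + E{\left(-222 \right)} = \left(-119483 + 70517\right) - \frac{144}{-222} = -48966 - - \frac{24}{37} = -48966 + \frac{24}{37} = - \frac{1811718}{37}$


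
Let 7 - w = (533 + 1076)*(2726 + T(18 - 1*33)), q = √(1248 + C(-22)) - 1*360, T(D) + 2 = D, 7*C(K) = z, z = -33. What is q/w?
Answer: 180/2179387 - 3*√6769/30511418 ≈ 7.4503e-5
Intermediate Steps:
C(K) = -33/7 (C(K) = (⅐)*(-33) = -33/7)
T(D) = -2 + D
q = -360 + 3*√6769/7 (q = √(1248 - 33/7) - 1*360 = √(8703/7) - 360 = 3*√6769/7 - 360 = -360 + 3*√6769/7 ≈ -324.74)
w = -4358774 (w = 7 - (533 + 1076)*(2726 + (-2 + (18 - 1*33))) = 7 - 1609*(2726 + (-2 + (18 - 33))) = 7 - 1609*(2726 + (-2 - 15)) = 7 - 1609*(2726 - 17) = 7 - 1609*2709 = 7 - 1*4358781 = 7 - 4358781 = -4358774)
q/w = (-360 + 3*√6769/7)/(-4358774) = (-360 + 3*√6769/7)*(-1/4358774) = 180/2179387 - 3*√6769/30511418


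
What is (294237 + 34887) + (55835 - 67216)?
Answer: 317743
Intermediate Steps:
(294237 + 34887) + (55835 - 67216) = 329124 - 11381 = 317743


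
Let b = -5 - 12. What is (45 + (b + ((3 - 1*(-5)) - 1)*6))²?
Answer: 4900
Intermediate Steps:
b = -17
(45 + (b + ((3 - 1*(-5)) - 1)*6))² = (45 + (-17 + ((3 - 1*(-5)) - 1)*6))² = (45 + (-17 + ((3 + 5) - 1)*6))² = (45 + (-17 + (8 - 1)*6))² = (45 + (-17 + 7*6))² = (45 + (-17 + 42))² = (45 + 25)² = 70² = 4900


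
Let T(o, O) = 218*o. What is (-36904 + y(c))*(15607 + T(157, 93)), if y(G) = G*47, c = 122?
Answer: -1553294610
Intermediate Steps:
y(G) = 47*G
(-36904 + y(c))*(15607 + T(157, 93)) = (-36904 + 47*122)*(15607 + 218*157) = (-36904 + 5734)*(15607 + 34226) = -31170*49833 = -1553294610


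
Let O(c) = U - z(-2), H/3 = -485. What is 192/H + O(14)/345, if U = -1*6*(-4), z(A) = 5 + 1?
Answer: -178/2231 ≈ -0.079785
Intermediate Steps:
z(A) = 6
U = 24 (U = -6*(-4) = 24)
H = -1455 (H = 3*(-485) = -1455)
O(c) = 18 (O(c) = 24 - 1*6 = 24 - 6 = 18)
192/H + O(14)/345 = 192/(-1455) + 18/345 = 192*(-1/1455) + 18*(1/345) = -64/485 + 6/115 = -178/2231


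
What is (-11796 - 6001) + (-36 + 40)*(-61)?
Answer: -18041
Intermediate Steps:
(-11796 - 6001) + (-36 + 40)*(-61) = -17797 + 4*(-61) = -17797 - 244 = -18041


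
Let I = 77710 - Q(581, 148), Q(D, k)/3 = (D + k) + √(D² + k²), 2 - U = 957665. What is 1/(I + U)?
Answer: -176428/155633548883 + 3*√359465/778167744415 ≈ -1.1313e-6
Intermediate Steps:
U = -957663 (U = 2 - 1*957665 = 2 - 957665 = -957663)
Q(D, k) = 3*D + 3*k + 3*√(D² + k²) (Q(D, k) = 3*((D + k) + √(D² + k²)) = 3*(D + k + √(D² + k²)) = 3*D + 3*k + 3*√(D² + k²))
I = 75523 - 3*√359465 (I = 77710 - (3*581 + 3*148 + 3*√(581² + 148²)) = 77710 - (1743 + 444 + 3*√(337561 + 21904)) = 77710 - (1743 + 444 + 3*√359465) = 77710 - (2187 + 3*√359465) = 77710 + (-2187 - 3*√359465) = 75523 - 3*√359465 ≈ 73724.)
1/(I + U) = 1/((75523 - 3*√359465) - 957663) = 1/(-882140 - 3*√359465)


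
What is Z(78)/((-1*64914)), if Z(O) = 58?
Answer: -29/32457 ≈ -0.00089349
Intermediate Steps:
Z(78)/((-1*64914)) = 58/((-1*64914)) = 58/(-64914) = 58*(-1/64914) = -29/32457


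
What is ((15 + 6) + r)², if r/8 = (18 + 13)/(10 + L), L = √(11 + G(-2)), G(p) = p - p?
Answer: 19590345/7921 - 2157104*√11/7921 ≈ 1570.0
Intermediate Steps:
G(p) = 0
L = √11 (L = √(11 + 0) = √11 ≈ 3.3166)
r = 248/(10 + √11) (r = 8*((18 + 13)/(10 + √11)) = 8*(31/(10 + √11)) = 248/(10 + √11) ≈ 18.623)
((15 + 6) + r)² = ((15 + 6) + (2480/89 - 248*√11/89))² = (21 + (2480/89 - 248*√11/89))² = (4349/89 - 248*√11/89)²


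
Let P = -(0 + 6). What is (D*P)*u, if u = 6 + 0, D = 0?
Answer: 0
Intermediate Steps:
P = -6 (P = -1*6 = -6)
u = 6
(D*P)*u = (0*(-6))*6 = 0*6 = 0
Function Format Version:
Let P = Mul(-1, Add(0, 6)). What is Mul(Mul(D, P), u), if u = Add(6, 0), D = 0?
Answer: 0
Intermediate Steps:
P = -6 (P = Mul(-1, 6) = -6)
u = 6
Mul(Mul(D, P), u) = Mul(Mul(0, -6), 6) = Mul(0, 6) = 0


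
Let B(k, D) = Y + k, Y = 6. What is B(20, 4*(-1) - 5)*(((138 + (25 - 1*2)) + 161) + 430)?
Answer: 19552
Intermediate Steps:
B(k, D) = 6 + k
B(20, 4*(-1) - 5)*(((138 + (25 - 1*2)) + 161) + 430) = (6 + 20)*(((138 + (25 - 1*2)) + 161) + 430) = 26*(((138 + (25 - 2)) + 161) + 430) = 26*(((138 + 23) + 161) + 430) = 26*((161 + 161) + 430) = 26*(322 + 430) = 26*752 = 19552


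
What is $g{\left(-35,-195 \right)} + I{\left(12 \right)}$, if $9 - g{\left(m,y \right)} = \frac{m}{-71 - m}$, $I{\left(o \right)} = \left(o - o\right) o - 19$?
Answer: $- \frac{395}{36} \approx -10.972$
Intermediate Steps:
$I{\left(o \right)} = -19$ ($I{\left(o \right)} = 0 o - 19 = 0 - 19 = -19$)
$g{\left(m,y \right)} = 9 - \frac{m}{-71 - m}$
$g{\left(-35,-195 \right)} + I{\left(12 \right)} = \frac{639 + 10 \left(-35\right)}{71 - 35} - 19 = \frac{639 - 350}{36} - 19 = \frac{1}{36} \cdot 289 - 19 = \frac{289}{36} - 19 = - \frac{395}{36}$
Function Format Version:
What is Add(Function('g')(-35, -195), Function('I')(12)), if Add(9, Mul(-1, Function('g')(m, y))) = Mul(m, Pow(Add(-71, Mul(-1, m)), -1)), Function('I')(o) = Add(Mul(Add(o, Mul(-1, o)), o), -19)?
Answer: Rational(-395, 36) ≈ -10.972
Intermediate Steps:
Function('I')(o) = -19 (Function('I')(o) = Add(Mul(0, o), -19) = Add(0, -19) = -19)
Function('g')(m, y) = Add(9, Mul(-1, m, Pow(Add(-71, Mul(-1, m)), -1))) (Function('g')(m, y) = Add(9, Mul(-1, Mul(m, Pow(Add(-71, Mul(-1, m)), -1)))) = Add(9, Mul(-1, m, Pow(Add(-71, Mul(-1, m)), -1))))
Add(Function('g')(-35, -195), Function('I')(12)) = Add(Mul(Pow(Add(71, -35), -1), Add(639, Mul(10, -35))), -19) = Add(Mul(Pow(36, -1), Add(639, -350)), -19) = Add(Mul(Rational(1, 36), 289), -19) = Add(Rational(289, 36), -19) = Rational(-395, 36)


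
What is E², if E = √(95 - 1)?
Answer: 94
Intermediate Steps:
E = √94 ≈ 9.6954
E² = (√94)² = 94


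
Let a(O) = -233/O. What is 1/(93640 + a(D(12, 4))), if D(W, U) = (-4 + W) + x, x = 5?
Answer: 13/1217087 ≈ 1.0681e-5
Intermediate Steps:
D(W, U) = 1 + W (D(W, U) = (-4 + W) + 5 = 1 + W)
1/(93640 + a(D(12, 4))) = 1/(93640 - 233/(1 + 12)) = 1/(93640 - 233/13) = 1/(1217087/13) = 13/1217087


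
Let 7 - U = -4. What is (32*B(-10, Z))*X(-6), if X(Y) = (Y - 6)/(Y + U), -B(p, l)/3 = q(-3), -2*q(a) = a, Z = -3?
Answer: 1728/5 ≈ 345.60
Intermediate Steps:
U = 11 (U = 7 - 1*(-4) = 7 + 4 = 11)
q(a) = -a/2
B(p, l) = -9/2 (B(p, l) = -(-3)*(-3)/2 = -3*3/2 = -9/2)
X(Y) = (-6 + Y)/(11 + Y) (X(Y) = (Y - 6)/(Y + 11) = (-6 + Y)/(11 + Y))
(32*B(-10, Z))*X(-6) = (32*(-9/2))*((-6 - 6)/(11 - 6)) = -144*(-12)/5 = -144*(-12/5) = 1728/5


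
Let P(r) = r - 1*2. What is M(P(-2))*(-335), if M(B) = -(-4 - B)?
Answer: 0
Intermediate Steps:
P(r) = -2 + r (P(r) = r - 2 = -2 + r)
M(B) = 4 + B
M(P(-2))*(-335) = (4 + (-2 - 2))*(-335) = (4 - 4)*(-335) = 0*(-335) = 0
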